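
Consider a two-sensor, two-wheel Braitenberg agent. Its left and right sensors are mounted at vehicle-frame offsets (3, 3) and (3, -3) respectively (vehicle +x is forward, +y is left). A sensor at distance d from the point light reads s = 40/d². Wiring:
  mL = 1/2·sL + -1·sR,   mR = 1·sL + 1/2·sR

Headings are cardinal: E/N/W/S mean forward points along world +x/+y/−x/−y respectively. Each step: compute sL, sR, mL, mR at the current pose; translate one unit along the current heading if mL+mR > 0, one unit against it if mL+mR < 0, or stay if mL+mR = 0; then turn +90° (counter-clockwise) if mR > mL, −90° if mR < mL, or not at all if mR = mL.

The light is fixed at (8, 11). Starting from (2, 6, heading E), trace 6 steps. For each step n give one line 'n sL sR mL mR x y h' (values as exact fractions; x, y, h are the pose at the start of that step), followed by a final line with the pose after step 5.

0 40/13 40/73 940/949 3180/949 2 6 E
1 10/17 5 -80/17 105/34 3 6 N
2 8/29 40/73 -868/2117 1164/2117 3 5 W
3 4/9 20/81 -2/81 46/81 2 5 S
4 8/5 40/109 236/545 972/545 2 4 E
5 1/2 2 -7/4 3/2 3 4 N
final 3 3 W

n=0: pose=(2,6,E); sL=40/13, sR=40/73; mL=940/949, mR=3180/949; mL+mR=4120/949 → advance +1; mR−mL=2240/949 → turn +1·90°
n=1: pose=(3,6,N); sL=10/17, sR=5; mL=-80/17, mR=105/34; mL+mR=-55/34 → advance -1; mR−mL=265/34 → turn +1·90°
n=2: pose=(3,5,W); sL=8/29, sR=40/73; mL=-868/2117, mR=1164/2117; mL+mR=296/2117 → advance +1; mR−mL=2032/2117 → turn +1·90°
n=3: pose=(2,5,S); sL=4/9, sR=20/81; mL=-2/81, mR=46/81; mL+mR=44/81 → advance +1; mR−mL=16/27 → turn +1·90°
n=4: pose=(2,4,E); sL=8/5, sR=40/109; mL=236/545, mR=972/545; mL+mR=1208/545 → advance +1; mR−mL=736/545 → turn +1·90°
n=5: pose=(3,4,N); sL=1/2, sR=2; mL=-7/4, mR=3/2; mL+mR=-1/4 → advance -1; mR−mL=13/4 → turn +1·90°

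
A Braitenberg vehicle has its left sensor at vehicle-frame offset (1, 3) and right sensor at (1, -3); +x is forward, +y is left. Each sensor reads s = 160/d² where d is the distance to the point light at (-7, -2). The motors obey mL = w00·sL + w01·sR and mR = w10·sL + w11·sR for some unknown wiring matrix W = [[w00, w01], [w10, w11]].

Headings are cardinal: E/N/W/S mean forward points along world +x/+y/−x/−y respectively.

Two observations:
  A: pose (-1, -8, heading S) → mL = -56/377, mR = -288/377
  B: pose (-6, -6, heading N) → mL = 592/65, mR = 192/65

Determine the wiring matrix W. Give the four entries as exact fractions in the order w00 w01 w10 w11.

obs A: pose=(-1,-8,S) → sL=16/13, sR=80/29, mL=-56/377, mR=-288/377
obs B: pose=(-6,-6,N) → sL=160/13, sR=32/5, mL=592/65, mR=192/65
sensor matrix S = [[16/13, 80/29], [160/13, 32/5]]; det S = -49152/1885
solve [mL_A; mL_B] = S·[w00; w01] and [mR_A; mR_B] = S·[w10; w11]:
  w00 = 1, w01 = -1/2, w10 = 1/2, w11 = -1/2

1 -1/2 1/2 -1/2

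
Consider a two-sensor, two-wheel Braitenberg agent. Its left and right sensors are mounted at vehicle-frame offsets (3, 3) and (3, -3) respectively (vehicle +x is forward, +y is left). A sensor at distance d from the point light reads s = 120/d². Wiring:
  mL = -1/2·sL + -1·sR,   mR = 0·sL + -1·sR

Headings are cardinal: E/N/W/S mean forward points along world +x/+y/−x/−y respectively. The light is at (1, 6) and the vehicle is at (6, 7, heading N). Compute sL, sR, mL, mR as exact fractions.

left sensor world pos  = (3, 10); dL² = 20
right sensor world pos = (9, 10); dR² = 80
sL = 120/20 = 6
sR = 120/80 = 3/2
mL = -1/2·sL + -1·sR = -9/2
mR = 0·sL + -1·sR = -3/2

6 3/2 -9/2 -3/2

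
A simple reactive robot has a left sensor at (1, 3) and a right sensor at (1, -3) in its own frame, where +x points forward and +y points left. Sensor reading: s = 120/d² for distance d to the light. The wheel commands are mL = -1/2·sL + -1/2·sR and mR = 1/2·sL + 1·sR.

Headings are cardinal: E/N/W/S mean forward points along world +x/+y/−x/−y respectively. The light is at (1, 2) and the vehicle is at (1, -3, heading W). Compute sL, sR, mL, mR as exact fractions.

24/13 24 -168/13 324/13

left sensor world pos  = (0, -6); dL² = 65
right sensor world pos = (0, 0); dR² = 5
sL = 120/65 = 24/13
sR = 120/5 = 24
mL = -1/2·sL + -1/2·sR = -168/13
mR = 1/2·sL + 1·sR = 324/13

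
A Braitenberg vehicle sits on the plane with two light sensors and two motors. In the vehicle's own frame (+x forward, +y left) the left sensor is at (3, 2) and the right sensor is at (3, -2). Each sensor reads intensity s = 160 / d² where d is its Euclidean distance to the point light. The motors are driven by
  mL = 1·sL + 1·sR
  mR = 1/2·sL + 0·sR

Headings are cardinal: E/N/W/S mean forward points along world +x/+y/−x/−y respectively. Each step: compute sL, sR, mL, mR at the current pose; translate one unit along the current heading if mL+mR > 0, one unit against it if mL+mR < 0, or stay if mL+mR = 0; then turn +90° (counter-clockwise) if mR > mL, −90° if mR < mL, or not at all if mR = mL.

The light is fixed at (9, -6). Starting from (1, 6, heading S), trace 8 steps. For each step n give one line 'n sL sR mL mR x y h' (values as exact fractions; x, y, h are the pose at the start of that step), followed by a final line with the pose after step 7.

n=0: pose=(1,6,S); sL=160/117, sR=160/181; mL=47680/21177, mR=80/117; mL+mR=20720/7059 → advance +1; mR−mL=-33200/21177 → turn -1·90°
n=1: pose=(1,5,W); sL=80/101, sR=16/29; mL=3936/2929, mR=40/101; mL+mR=5096/2929 → advance +1; mR−mL=-2776/2929 → turn -1·90°
n=2: pose=(0,5,N); sL=160/317, sR=32/49; mL=17984/15533, mR=80/317; mL+mR=21904/15533 → advance +1; mR−mL=-14064/15533 → turn -1·90°
n=3: pose=(0,6,E); sL=20/29, sR=20/17; mL=920/493, mR=10/29; mL+mR=1090/493 → advance +1; mR−mL=-750/493 → turn -1·90°
n=4: pose=(1,6,S); sL=160/117, sR=160/181; mL=47680/21177, mR=80/117; mL+mR=20720/7059 → advance +1; mR−mL=-33200/21177 → turn -1·90°
n=5: pose=(1,5,W); sL=80/101, sR=16/29; mL=3936/2929, mR=40/101; mL+mR=5096/2929 → advance +1; mR−mL=-2776/2929 → turn -1·90°
n=6: pose=(0,5,N); sL=160/317, sR=32/49; mL=17984/15533, mR=80/317; mL+mR=21904/15533 → advance +1; mR−mL=-14064/15533 → turn -1·90°
n=7: pose=(0,6,E); sL=20/29, sR=20/17; mL=920/493, mR=10/29; mL+mR=1090/493 → advance +1; mR−mL=-750/493 → turn -1·90°

0 160/117 160/181 47680/21177 80/117 1 6 S
1 80/101 16/29 3936/2929 40/101 1 5 W
2 160/317 32/49 17984/15533 80/317 0 5 N
3 20/29 20/17 920/493 10/29 0 6 E
4 160/117 160/181 47680/21177 80/117 1 6 S
5 80/101 16/29 3936/2929 40/101 1 5 W
6 160/317 32/49 17984/15533 80/317 0 5 N
7 20/29 20/17 920/493 10/29 0 6 E
final 1 6 S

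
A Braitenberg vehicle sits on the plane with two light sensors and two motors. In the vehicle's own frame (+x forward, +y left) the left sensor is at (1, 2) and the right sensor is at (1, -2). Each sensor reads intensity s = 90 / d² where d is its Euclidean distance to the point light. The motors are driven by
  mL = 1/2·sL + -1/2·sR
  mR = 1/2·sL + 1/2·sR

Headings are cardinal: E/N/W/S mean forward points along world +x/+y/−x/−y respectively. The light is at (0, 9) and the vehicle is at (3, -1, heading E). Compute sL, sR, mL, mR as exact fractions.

9/8 9/16 9/32 27/32

left sensor world pos  = (4, 1); dL² = 80
right sensor world pos = (4, -3); dR² = 160
sL = 90/80 = 9/8
sR = 90/160 = 9/16
mL = 1/2·sL + -1/2·sR = 9/32
mR = 1/2·sL + 1/2·sR = 27/32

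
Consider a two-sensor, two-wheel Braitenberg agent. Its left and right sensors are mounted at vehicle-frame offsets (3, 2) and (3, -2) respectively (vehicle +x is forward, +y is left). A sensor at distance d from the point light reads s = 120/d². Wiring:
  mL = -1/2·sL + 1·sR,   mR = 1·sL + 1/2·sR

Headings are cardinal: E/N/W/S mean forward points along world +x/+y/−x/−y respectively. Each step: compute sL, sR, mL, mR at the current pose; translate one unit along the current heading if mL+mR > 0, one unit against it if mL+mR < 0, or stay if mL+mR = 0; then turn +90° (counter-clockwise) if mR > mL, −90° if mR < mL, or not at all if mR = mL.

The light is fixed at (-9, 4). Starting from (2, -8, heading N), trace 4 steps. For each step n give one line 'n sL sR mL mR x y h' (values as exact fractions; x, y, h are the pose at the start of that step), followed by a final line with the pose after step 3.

n=0: pose=(2,-8,N); sL=20/27, sR=12/25; mL=74/675, mR=662/675; mL+mR=736/675 → advance +1; mR−mL=196/225 → turn +1·90°
n=1: pose=(2,-7,W); sL=120/233, sR=24/29; mL=3852/6757, mR=6276/6757; mL+mR=10128/6757 → advance +1; mR−mL=2424/6757 → turn +1·90°
n=2: pose=(1,-7,S); sL=6/17, sR=6/13; mL=63/221, mR=129/221; mL+mR=192/221 → advance +1; mR−mL=66/221 → turn +1·90°
n=3: pose=(1,-8,E); sL=120/269, sR=24/73; mL=2076/19637, mR=11988/19637; mL+mR=14064/19637 → advance +1; mR−mL=9912/19637 → turn +1·90°

0 20/27 12/25 74/675 662/675 2 -8 N
1 120/233 24/29 3852/6757 6276/6757 2 -7 W
2 6/17 6/13 63/221 129/221 1 -7 S
3 120/269 24/73 2076/19637 11988/19637 1 -8 E
final 2 -8 N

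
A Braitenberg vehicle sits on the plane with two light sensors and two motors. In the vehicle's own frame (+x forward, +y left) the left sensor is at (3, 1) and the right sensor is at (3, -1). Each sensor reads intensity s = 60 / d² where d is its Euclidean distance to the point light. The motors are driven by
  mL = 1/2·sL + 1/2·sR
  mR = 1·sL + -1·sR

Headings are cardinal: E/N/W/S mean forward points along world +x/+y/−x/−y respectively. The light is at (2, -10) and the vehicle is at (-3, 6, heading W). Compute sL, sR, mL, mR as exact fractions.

60/289 60/353 19260/102017 3840/102017

left sensor world pos  = (-6, 5); dL² = 289
right sensor world pos = (-6, 7); dR² = 353
sL = 60/289 = 60/289
sR = 60/353 = 60/353
mL = 1/2·sL + 1/2·sR = 19260/102017
mR = 1·sL + -1·sR = 3840/102017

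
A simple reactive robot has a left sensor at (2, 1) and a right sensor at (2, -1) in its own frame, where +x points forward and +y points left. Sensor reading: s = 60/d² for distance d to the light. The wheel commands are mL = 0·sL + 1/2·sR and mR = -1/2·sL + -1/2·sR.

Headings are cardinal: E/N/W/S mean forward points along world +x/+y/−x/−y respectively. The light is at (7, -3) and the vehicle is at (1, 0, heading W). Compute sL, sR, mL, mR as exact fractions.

left sensor world pos  = (-1, -1); dL² = 68
right sensor world pos = (-1, 1); dR² = 80
sL = 60/68 = 15/17
sR = 60/80 = 3/4
mL = 0·sL + 1/2·sR = 3/8
mR = -1/2·sL + -1/2·sR = -111/136

15/17 3/4 3/8 -111/136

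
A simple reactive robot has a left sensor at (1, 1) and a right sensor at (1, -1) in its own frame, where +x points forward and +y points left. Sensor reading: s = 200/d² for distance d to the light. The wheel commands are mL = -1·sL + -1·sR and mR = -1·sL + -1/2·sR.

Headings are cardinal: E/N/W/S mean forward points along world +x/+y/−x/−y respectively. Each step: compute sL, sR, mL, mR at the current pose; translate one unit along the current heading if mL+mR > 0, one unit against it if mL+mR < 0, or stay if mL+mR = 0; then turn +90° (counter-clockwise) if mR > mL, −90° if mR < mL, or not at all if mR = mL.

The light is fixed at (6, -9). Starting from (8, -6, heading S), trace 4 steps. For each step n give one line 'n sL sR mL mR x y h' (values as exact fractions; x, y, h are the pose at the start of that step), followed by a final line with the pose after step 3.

n=0: pose=(8,-6,S); sL=200/13, sR=40; mL=-720/13, mR=-460/13; mL+mR=-1180/13 → advance -1; mR−mL=20 → turn +1·90°
n=1: pose=(8,-5,E); sL=100/17, sR=100/9; mL=-2600/153, mR=-1750/153; mL+mR=-1450/51 → advance -1; mR−mL=50/9 → turn +1·90°
n=2: pose=(7,-5,N); sL=8, sR=200/29; mL=-432/29, mR=-332/29; mL+mR=-764/29 → advance -1; mR−mL=100/29 → turn +1·90°
n=3: pose=(7,-6,W); sL=50, sR=25/2; mL=-125/2, mR=-225/4; mL+mR=-475/4 → advance -1; mR−mL=25/4 → turn +1·90°

0 200/13 40 -720/13 -460/13 8 -6 S
1 100/17 100/9 -2600/153 -1750/153 8 -5 E
2 8 200/29 -432/29 -332/29 7 -5 N
3 50 25/2 -125/2 -225/4 7 -6 W
final 8 -6 S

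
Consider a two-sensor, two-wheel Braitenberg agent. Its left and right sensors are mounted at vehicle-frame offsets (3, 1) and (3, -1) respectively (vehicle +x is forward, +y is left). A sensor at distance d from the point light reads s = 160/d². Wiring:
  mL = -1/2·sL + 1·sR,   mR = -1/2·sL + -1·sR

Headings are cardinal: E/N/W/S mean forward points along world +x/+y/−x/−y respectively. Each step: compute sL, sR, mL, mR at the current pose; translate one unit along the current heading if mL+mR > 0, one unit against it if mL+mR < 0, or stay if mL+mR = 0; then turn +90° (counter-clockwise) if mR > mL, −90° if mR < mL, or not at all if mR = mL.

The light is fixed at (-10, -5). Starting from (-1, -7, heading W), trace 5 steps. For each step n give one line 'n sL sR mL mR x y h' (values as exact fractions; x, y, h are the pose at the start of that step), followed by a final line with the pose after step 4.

0 32/9 160/37 848/333 -2032/333 -1 -7 W
1 80/41 80/61 840/2501 -5720/2501 0 -7 N
2 160/173 32/37 2576/6401 -8496/6401 0 -8 E
3 20/17 8/5 86/85 -186/85 -1 -8 S
4 32/9 160/37 848/333 -2032/333 -1 -7 W
final 0 -7 N

n=0: pose=(-1,-7,W); sL=32/9, sR=160/37; mL=848/333, mR=-2032/333; mL+mR=-32/9 → advance -1; mR−mL=-320/37 → turn -1·90°
n=1: pose=(0,-7,N); sL=80/41, sR=80/61; mL=840/2501, mR=-5720/2501; mL+mR=-80/41 → advance -1; mR−mL=-160/61 → turn -1·90°
n=2: pose=(0,-8,E); sL=160/173, sR=32/37; mL=2576/6401, mR=-8496/6401; mL+mR=-160/173 → advance -1; mR−mL=-64/37 → turn -1·90°
n=3: pose=(-1,-8,S); sL=20/17, sR=8/5; mL=86/85, mR=-186/85; mL+mR=-20/17 → advance -1; mR−mL=-16/5 → turn -1·90°
n=4: pose=(-1,-7,W); sL=32/9, sR=160/37; mL=848/333, mR=-2032/333; mL+mR=-32/9 → advance -1; mR−mL=-320/37 → turn -1·90°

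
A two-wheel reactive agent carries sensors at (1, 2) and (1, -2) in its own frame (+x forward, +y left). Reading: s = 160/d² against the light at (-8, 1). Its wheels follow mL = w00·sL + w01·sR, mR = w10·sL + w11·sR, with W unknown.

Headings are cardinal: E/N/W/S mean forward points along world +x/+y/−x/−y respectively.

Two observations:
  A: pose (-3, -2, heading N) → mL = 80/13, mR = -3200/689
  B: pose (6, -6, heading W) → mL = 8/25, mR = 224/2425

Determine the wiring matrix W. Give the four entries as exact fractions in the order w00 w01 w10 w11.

obs A: pose=(-3,-2,N) → sL=160/13, sR=160/53, mL=80/13, mR=-3200/689
obs B: pose=(6,-6,W) → sL=16/25, sR=80/97, mL=8/25, mR=224/2425
sensor matrix S = [[160/13, 160/53], [16/25, 80/97]]; det S = 2746368/334165
solve [mL_A; mL_B] = S·[w00; w01] and [mR_A; mR_B] = S·[w10; w11]:
  w00 = 1/2, w01 = 0, w10 = -1/2, w11 = 1/2

1/2 0 -1/2 1/2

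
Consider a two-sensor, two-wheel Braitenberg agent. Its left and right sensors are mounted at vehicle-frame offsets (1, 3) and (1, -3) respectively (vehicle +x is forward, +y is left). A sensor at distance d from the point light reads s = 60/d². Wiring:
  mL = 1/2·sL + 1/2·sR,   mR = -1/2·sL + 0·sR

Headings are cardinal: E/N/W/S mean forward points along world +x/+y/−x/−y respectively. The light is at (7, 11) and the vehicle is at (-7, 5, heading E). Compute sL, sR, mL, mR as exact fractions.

30/89 6/25 642/2225 -15/89

left sensor world pos  = (-6, 8); dL² = 178
right sensor world pos = (-6, 2); dR² = 250
sL = 60/178 = 30/89
sR = 60/250 = 6/25
mL = 1/2·sL + 1/2·sR = 642/2225
mR = -1/2·sL + 0·sR = -15/89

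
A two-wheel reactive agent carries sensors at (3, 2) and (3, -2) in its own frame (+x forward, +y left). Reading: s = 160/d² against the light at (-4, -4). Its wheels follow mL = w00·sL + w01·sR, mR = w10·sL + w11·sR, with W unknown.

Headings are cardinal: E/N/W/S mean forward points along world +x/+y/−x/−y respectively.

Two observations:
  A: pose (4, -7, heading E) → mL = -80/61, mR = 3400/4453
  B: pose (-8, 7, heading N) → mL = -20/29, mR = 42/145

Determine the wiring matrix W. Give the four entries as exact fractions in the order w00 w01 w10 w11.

-1 0 1 -1/2

obs A: pose=(4,-7,E) → sL=80/61, sR=80/73, mL=-80/61, mR=3400/4453
obs B: pose=(-8,7,N) → sL=20/29, sR=4/5, mL=-20/29, mR=42/145
sensor matrix S = [[80/61, 80/73], [20/29, 4/5]]; det S = 37888/129137
solve [mL_A; mL_B] = S·[w00; w01] and [mR_A; mR_B] = S·[w10; w11]:
  w00 = -1, w01 = 0, w10 = 1, w11 = -1/2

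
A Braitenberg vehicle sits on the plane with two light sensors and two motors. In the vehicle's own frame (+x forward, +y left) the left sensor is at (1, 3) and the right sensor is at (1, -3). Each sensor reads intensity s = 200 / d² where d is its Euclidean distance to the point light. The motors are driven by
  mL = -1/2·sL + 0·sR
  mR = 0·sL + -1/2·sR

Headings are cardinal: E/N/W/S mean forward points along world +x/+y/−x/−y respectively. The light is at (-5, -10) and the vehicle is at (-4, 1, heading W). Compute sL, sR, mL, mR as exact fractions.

25/8 50/49 -25/16 -25/49

left sensor world pos  = (-5, -2); dL² = 64
right sensor world pos = (-5, 4); dR² = 196
sL = 200/64 = 25/8
sR = 200/196 = 50/49
mL = -1/2·sL + 0·sR = -25/16
mR = 0·sL + -1/2·sR = -25/49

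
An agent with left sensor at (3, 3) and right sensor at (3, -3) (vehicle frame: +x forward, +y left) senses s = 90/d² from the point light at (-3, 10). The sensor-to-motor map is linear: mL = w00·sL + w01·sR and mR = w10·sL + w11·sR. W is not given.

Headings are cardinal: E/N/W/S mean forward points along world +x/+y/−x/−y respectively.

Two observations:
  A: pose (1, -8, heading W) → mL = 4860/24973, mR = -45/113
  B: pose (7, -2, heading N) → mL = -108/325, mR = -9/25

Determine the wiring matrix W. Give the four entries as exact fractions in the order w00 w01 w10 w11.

obs A: pose=(1,-8,W) → sL=45/221, sR=45/113, mL=4860/24973, mR=-45/113
obs B: pose=(7,-2,N) → sL=9/13, sR=9/25, mL=-108/325, mR=-9/25
sensor matrix S = [[45/221, 45/113], [9/13, 9/25]]; det S = -1944/9605
solve [mL_A; mL_B] = S·[w00; w01] and [mR_A; mR_B] = S·[w10; w11]:
  w00 = -1, w01 = 1, w10 = 0, w11 = -1

-1 1 0 -1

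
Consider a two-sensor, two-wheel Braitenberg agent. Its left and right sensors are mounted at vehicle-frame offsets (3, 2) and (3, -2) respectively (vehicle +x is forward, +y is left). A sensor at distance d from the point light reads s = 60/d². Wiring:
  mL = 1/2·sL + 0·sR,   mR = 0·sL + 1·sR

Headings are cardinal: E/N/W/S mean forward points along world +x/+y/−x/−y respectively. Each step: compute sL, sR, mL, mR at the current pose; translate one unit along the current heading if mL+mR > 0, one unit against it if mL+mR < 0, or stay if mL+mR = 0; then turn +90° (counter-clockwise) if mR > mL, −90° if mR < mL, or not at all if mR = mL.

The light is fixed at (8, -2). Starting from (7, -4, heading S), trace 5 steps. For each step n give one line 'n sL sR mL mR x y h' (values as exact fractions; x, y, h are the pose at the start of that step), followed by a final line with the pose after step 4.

0 30/13 30/17 15/13 30/17 7 -4 S
1 12 60/29 6 60/29 7 -5 E
2 3/2 3/2 3/4 3/2 8 -5 S
3 60/13 4/3 30/13 4/3 8 -6 E
4 30/29 6/5 15/29 6/5 9 -6 S
final 9 -7 E

n=0: pose=(7,-4,S); sL=30/13, sR=30/17; mL=15/13, mR=30/17; mL+mR=645/221 → advance +1; mR−mL=135/221 → turn +1·90°
n=1: pose=(7,-5,E); sL=12, sR=60/29; mL=6, mR=60/29; mL+mR=234/29 → advance +1; mR−mL=-114/29 → turn -1·90°
n=2: pose=(8,-5,S); sL=3/2, sR=3/2; mL=3/4, mR=3/2; mL+mR=9/4 → advance +1; mR−mL=3/4 → turn +1·90°
n=3: pose=(8,-6,E); sL=60/13, sR=4/3; mL=30/13, mR=4/3; mL+mR=142/39 → advance +1; mR−mL=-38/39 → turn -1·90°
n=4: pose=(9,-6,S); sL=30/29, sR=6/5; mL=15/29, mR=6/5; mL+mR=249/145 → advance +1; mR−mL=99/145 → turn +1·90°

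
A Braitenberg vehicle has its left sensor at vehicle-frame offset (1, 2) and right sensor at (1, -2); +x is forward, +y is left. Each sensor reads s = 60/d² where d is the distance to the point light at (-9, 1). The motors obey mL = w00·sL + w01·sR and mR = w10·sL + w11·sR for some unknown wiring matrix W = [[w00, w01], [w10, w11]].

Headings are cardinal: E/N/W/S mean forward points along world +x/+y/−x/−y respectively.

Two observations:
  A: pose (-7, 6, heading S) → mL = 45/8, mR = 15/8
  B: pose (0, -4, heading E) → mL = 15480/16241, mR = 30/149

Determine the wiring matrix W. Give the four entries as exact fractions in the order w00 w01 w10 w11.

obs A: pose=(-7,6,S) → sL=15/8, sR=15/4, mL=45/8, mR=15/8
obs B: pose=(0,-4,E) → sL=60/109, sR=60/149, mL=15480/16241, mR=30/149
sensor matrix S = [[15/8, 15/4], [60/109, 60/149]]; det S = -42525/32482
solve [mL_A; mL_B] = S·[w00; w01] and [mR_A; mR_B] = S·[w10; w11]:
  w00 = 1, w01 = 1, w10 = 0, w11 = 1/2

1 1 0 1/2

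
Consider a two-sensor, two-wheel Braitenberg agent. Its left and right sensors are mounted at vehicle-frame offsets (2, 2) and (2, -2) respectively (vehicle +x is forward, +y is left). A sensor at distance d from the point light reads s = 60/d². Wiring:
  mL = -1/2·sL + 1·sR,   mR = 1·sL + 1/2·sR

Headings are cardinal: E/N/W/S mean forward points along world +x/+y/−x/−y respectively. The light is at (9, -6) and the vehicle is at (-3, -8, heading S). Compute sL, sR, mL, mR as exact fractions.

15/29 15/53 75/3074 2025/3074

left sensor world pos  = (-1, -10); dL² = 116
right sensor world pos = (-5, -10); dR² = 212
sL = 60/116 = 15/29
sR = 60/212 = 15/53
mL = -1/2·sL + 1·sR = 75/3074
mR = 1·sL + 1/2·sR = 2025/3074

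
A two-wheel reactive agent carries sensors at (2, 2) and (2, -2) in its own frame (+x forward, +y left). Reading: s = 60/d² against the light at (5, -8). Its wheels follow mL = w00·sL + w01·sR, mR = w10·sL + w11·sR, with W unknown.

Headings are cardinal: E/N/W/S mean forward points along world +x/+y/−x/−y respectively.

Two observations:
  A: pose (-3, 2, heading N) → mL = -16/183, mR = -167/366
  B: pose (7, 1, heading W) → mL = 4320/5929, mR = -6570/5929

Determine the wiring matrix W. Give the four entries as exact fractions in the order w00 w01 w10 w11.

obs A: pose=(-3,2,N) → sL=15/61, sR=1/3, mL=-16/183, mR=-167/366
obs B: pose=(7,1,W) → sL=60/49, sR=60/121, mL=4320/5929, mR=-6570/5929
sensor matrix S = [[15/61, 1/3], [60/49, 60/121]]; det S = -103520/361669
solve [mL_A; mL_B] = S·[w00; w01] and [mR_A; mR_B] = S·[w10; w11]:
  w00 = 1, w01 = -1, w10 = -1/2, w11 = -1

1 -1 -1/2 -1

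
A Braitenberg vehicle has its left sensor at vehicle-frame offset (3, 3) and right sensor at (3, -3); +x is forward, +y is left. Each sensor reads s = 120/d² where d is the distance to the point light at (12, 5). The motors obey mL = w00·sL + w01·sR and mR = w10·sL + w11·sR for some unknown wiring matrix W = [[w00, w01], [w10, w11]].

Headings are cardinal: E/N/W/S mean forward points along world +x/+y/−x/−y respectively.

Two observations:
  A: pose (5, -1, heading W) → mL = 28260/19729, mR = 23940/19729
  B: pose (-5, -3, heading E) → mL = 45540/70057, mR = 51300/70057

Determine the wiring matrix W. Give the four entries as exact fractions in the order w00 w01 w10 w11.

1/2 1 1 1/2

obs A: pose=(5,-1,W) → sL=120/181, sR=120/109, mL=28260/19729, mR=23940/19729
obs B: pose=(-5,-3,E) → sL=120/221, sR=120/317, mL=45540/70057, mR=51300/70057
sensor matrix S = [[120/181, 120/109], [120/221, 120/317]]; det S = -479347200/1382154553
solve [mL_A; mL_B] = S·[w00; w01] and [mR_A; mR_B] = S·[w10; w11]:
  w00 = 1/2, w01 = 1, w10 = 1, w11 = 1/2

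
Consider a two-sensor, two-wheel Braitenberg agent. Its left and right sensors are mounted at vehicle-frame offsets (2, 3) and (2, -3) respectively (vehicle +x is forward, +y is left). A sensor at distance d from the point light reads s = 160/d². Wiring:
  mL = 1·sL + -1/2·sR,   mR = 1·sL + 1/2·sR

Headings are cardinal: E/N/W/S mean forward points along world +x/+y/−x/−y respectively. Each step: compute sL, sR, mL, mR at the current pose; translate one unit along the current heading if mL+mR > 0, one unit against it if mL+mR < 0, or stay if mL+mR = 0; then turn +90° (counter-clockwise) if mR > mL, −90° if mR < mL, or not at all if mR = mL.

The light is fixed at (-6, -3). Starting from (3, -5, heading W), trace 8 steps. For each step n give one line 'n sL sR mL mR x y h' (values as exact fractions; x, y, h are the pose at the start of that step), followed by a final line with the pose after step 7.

0 80/37 16/5 104/185 696/185 3 -5 W
1 160/137 160/41 -4400/5617 17520/5617 2 -5 S
2 8/5 20/17 86/85 186/85 2 -6 E
3 160/37 32/29 4048/1073 5232/1073 3 -6 N
4 80/37 16/5 104/185 696/185 3 -5 W
5 160/137 160/41 -4400/5617 17520/5617 2 -5 S
6 8/5 20/17 86/85 186/85 2 -6 E
7 160/37 32/29 4048/1073 5232/1073 3 -6 N
final 3 -5 W

n=0: pose=(3,-5,W); sL=80/37, sR=16/5; mL=104/185, mR=696/185; mL+mR=160/37 → advance +1; mR−mL=16/5 → turn +1·90°
n=1: pose=(2,-5,S); sL=160/137, sR=160/41; mL=-4400/5617, mR=17520/5617; mL+mR=320/137 → advance +1; mR−mL=160/41 → turn +1·90°
n=2: pose=(2,-6,E); sL=8/5, sR=20/17; mL=86/85, mR=186/85; mL+mR=16/5 → advance +1; mR−mL=20/17 → turn +1·90°
n=3: pose=(3,-6,N); sL=160/37, sR=32/29; mL=4048/1073, mR=5232/1073; mL+mR=320/37 → advance +1; mR−mL=32/29 → turn +1·90°
n=4: pose=(3,-5,W); sL=80/37, sR=16/5; mL=104/185, mR=696/185; mL+mR=160/37 → advance +1; mR−mL=16/5 → turn +1·90°
n=5: pose=(2,-5,S); sL=160/137, sR=160/41; mL=-4400/5617, mR=17520/5617; mL+mR=320/137 → advance +1; mR−mL=160/41 → turn +1·90°
n=6: pose=(2,-6,E); sL=8/5, sR=20/17; mL=86/85, mR=186/85; mL+mR=16/5 → advance +1; mR−mL=20/17 → turn +1·90°
n=7: pose=(3,-6,N); sL=160/37, sR=32/29; mL=4048/1073, mR=5232/1073; mL+mR=320/37 → advance +1; mR−mL=32/29 → turn +1·90°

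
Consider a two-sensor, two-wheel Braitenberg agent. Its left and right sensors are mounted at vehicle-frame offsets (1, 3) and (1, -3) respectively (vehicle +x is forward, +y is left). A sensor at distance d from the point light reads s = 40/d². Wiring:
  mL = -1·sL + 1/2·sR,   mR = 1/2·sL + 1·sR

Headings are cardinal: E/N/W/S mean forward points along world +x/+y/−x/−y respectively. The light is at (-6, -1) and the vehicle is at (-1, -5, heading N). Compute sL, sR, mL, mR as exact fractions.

left sensor world pos  = (-4, -4); dL² = 13
right sensor world pos = (2, -4); dR² = 73
sL = 40/13 = 40/13
sR = 40/73 = 40/73
mL = -1·sL + 1/2·sR = -2660/949
mR = 1/2·sL + 1·sR = 1980/949

40/13 40/73 -2660/949 1980/949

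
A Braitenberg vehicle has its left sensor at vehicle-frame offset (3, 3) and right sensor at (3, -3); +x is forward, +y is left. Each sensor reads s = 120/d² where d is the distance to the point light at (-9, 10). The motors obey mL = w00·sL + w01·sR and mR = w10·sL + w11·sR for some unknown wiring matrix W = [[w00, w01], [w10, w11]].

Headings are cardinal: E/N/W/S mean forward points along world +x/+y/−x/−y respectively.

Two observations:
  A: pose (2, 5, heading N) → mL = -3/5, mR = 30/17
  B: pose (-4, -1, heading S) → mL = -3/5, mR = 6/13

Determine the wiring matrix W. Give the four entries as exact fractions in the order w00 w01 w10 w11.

0 -1 1 0

obs A: pose=(2,5,N) → sL=30/17, sR=3/5, mL=-3/5, mR=30/17
obs B: pose=(-4,-1,S) → sL=6/13, sR=3/5, mL=-3/5, mR=6/13
sensor matrix S = [[30/17, 3/5], [6/13, 3/5]]; det S = 864/1105
solve [mL_A; mL_B] = S·[w00; w01] and [mR_A; mR_B] = S·[w10; w11]:
  w00 = 0, w01 = -1, w10 = 1, w11 = 0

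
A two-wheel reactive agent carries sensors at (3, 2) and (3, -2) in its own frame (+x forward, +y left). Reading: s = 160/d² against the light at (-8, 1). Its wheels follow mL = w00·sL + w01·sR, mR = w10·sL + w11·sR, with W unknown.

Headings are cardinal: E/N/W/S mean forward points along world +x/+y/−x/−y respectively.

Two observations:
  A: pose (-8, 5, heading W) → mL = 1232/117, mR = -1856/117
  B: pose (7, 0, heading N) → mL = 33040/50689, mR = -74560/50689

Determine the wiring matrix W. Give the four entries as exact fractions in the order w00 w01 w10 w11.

1 -1/2 -1 -1

obs A: pose=(-8,5,W) → sL=160/13, sR=32/9, mL=1232/117, mR=-1856/117
obs B: pose=(7,0,N) → sL=160/173, sR=160/293, mL=33040/50689, mR=-74560/50689
sensor matrix S = [[160/13, 32/9], [160/173, 160/293]]; det S = 20357120/5930613
solve [mL_A; mL_B] = S·[w00; w01] and [mR_A; mR_B] = S·[w10; w11]:
  w00 = 1, w01 = -1/2, w10 = -1, w11 = -1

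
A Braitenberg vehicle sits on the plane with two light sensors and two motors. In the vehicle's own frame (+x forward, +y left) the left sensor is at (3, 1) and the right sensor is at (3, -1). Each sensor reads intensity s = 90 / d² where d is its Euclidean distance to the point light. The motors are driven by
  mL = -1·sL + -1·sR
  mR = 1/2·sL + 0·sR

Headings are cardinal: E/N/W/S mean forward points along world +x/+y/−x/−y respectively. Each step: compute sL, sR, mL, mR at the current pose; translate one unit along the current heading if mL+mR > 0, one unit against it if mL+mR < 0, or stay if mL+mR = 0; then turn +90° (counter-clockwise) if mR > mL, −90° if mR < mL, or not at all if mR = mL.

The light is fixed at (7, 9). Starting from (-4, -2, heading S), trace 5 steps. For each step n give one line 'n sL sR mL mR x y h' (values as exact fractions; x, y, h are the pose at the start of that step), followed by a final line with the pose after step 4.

0 45/148 9/34 -1431/2516 45/296 -4 -2 S
1 18/29 18/37 -1188/1073 9/29 -4 -1 E
2 45/109 9/17 -1746/1853 45/218 -5 -1 N
3 10/41 18/65 -1388/2665 5/41 -5 -2 W
4 45/148 9/34 -1431/2516 45/296 -4 -2 S
final -4 -1 E

n=0: pose=(-4,-2,S); sL=45/148, sR=9/34; mL=-1431/2516, mR=45/296; mL+mR=-2097/5032 → advance -1; mR−mL=3627/5032 → turn +1·90°
n=1: pose=(-4,-1,E); sL=18/29, sR=18/37; mL=-1188/1073, mR=9/29; mL+mR=-855/1073 → advance -1; mR−mL=1521/1073 → turn +1·90°
n=2: pose=(-5,-1,N); sL=45/109, sR=9/17; mL=-1746/1853, mR=45/218; mL+mR=-2727/3706 → advance -1; mR−mL=4257/3706 → turn +1·90°
n=3: pose=(-5,-2,W); sL=10/41, sR=18/65; mL=-1388/2665, mR=5/41; mL+mR=-1063/2665 → advance -1; mR−mL=1713/2665 → turn +1·90°
n=4: pose=(-4,-2,S); sL=45/148, sR=9/34; mL=-1431/2516, mR=45/296; mL+mR=-2097/5032 → advance -1; mR−mL=3627/5032 → turn +1·90°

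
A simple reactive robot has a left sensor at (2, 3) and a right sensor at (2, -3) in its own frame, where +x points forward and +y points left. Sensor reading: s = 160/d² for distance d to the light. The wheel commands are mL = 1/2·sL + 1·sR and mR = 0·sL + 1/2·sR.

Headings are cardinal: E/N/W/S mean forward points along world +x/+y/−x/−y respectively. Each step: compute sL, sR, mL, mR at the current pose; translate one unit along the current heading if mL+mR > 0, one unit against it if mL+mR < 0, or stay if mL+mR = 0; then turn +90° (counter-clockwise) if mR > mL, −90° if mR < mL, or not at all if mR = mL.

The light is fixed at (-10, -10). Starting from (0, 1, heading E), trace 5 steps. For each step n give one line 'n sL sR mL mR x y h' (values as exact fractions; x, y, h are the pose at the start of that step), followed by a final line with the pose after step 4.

0 8/17 10/13 222/221 5/13 0 1 E
1 160/277 32/29 11184/8033 16/29 1 1 S
2 16/13 16/25 408/325 8/25 1 0 W
3 160/193 160/313 55920/60409 80/313 0 0 N
4 8/17 10/13 222/221 5/13 0 1 E
final 1 1 S

n=0: pose=(0,1,E); sL=8/17, sR=10/13; mL=222/221, mR=5/13; mL+mR=307/221 → advance +1; mR−mL=-137/221 → turn -1·90°
n=1: pose=(1,1,S); sL=160/277, sR=32/29; mL=11184/8033, mR=16/29; mL+mR=15616/8033 → advance +1; mR−mL=-6752/8033 → turn -1·90°
n=2: pose=(1,0,W); sL=16/13, sR=16/25; mL=408/325, mR=8/25; mL+mR=512/325 → advance +1; mR−mL=-304/325 → turn -1·90°
n=3: pose=(0,0,N); sL=160/193, sR=160/313; mL=55920/60409, mR=80/313; mL+mR=71360/60409 → advance +1; mR−mL=-40480/60409 → turn -1·90°
n=4: pose=(0,1,E); sL=8/17, sR=10/13; mL=222/221, mR=5/13; mL+mR=307/221 → advance +1; mR−mL=-137/221 → turn -1·90°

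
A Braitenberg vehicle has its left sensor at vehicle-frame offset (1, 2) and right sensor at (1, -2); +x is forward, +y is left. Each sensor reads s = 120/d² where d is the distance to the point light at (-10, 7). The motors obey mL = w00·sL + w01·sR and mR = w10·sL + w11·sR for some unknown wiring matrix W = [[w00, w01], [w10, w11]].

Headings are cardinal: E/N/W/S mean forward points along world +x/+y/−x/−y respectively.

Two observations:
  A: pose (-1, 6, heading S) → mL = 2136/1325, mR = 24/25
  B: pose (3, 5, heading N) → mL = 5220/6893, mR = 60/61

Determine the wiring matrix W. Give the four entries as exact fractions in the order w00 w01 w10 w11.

1/2 1/2 1 0

obs A: pose=(-1,6,S) → sL=24/25, sR=120/53, mL=2136/1325, mR=24/25
obs B: pose=(3,5,N) → sL=60/61, sR=60/113, mL=5220/6893, mR=60/61
sensor matrix S = [[24/25, 120/53], [60/61, 60/113]]; det S = -3136896/1826645
solve [mL_A; mL_B] = S·[w00; w01] and [mR_A; mR_B] = S·[w10; w11]:
  w00 = 1/2, w01 = 1/2, w10 = 1, w11 = 0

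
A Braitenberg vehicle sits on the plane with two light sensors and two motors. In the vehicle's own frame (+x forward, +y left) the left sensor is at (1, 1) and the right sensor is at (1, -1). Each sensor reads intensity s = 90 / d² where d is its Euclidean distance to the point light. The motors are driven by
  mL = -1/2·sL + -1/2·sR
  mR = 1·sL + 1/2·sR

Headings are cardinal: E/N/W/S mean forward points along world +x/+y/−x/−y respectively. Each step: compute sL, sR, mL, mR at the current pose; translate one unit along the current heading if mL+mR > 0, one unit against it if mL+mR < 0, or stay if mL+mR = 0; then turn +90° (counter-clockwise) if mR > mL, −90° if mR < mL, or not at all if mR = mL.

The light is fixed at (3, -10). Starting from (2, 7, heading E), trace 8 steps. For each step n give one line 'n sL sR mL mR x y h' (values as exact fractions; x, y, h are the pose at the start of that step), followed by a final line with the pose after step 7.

n=0: pose=(2,7,E); sL=5/18, sR=45/128; mL=-725/2304, mR=1045/2304; mL+mR=5/36 → advance +1; mR−mL=295/384 → turn +1·90°
n=1: pose=(3,7,N); sL=18/65, sR=18/65; mL=-18/65, mR=27/65; mL+mR=9/65 → advance +1; mR−mL=9/13 → turn +1·90°
n=2: pose=(3,8,W); sL=9/29, sR=45/181; mL=-1467/5249, mR=4563/10498; mL+mR=9/58 → advance +1; mR−mL=7497/10498 → turn +1·90°
n=3: pose=(2,8,S); sL=90/289, sR=90/293; mL=-26190/84677, mR=39375/84677; mL+mR=45/289 → advance +1; mR−mL=65565/84677 → turn +1·90°
n=4: pose=(2,7,E); sL=5/18, sR=45/128; mL=-725/2304, mR=1045/2304; mL+mR=5/36 → advance +1; mR−mL=295/384 → turn +1·90°
n=5: pose=(3,7,N); sL=18/65, sR=18/65; mL=-18/65, mR=27/65; mL+mR=9/65 → advance +1; mR−mL=9/13 → turn +1·90°
n=6: pose=(3,8,W); sL=9/29, sR=45/181; mL=-1467/5249, mR=4563/10498; mL+mR=9/58 → advance +1; mR−mL=7497/10498 → turn +1·90°
n=7: pose=(2,8,S); sL=90/289, sR=90/293; mL=-26190/84677, mR=39375/84677; mL+mR=45/289 → advance +1; mR−mL=65565/84677 → turn +1·90°

0 5/18 45/128 -725/2304 1045/2304 2 7 E
1 18/65 18/65 -18/65 27/65 3 7 N
2 9/29 45/181 -1467/5249 4563/10498 3 8 W
3 90/289 90/293 -26190/84677 39375/84677 2 8 S
4 5/18 45/128 -725/2304 1045/2304 2 7 E
5 18/65 18/65 -18/65 27/65 3 7 N
6 9/29 45/181 -1467/5249 4563/10498 3 8 W
7 90/289 90/293 -26190/84677 39375/84677 2 8 S
final 2 7 E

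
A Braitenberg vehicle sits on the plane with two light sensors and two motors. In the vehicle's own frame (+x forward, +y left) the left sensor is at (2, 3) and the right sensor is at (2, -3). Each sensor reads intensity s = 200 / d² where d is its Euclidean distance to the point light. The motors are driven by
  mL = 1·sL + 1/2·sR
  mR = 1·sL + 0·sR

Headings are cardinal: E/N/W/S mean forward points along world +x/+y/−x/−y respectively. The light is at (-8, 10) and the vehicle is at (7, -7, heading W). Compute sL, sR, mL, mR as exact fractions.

200/569 40/73 25980/41537 200/569

left sensor world pos  = (5, -10); dL² = 569
right sensor world pos = (5, -4); dR² = 365
sL = 200/569 = 200/569
sR = 200/365 = 40/73
mL = 1·sL + 1/2·sR = 25980/41537
mR = 1·sL + 0·sR = 200/569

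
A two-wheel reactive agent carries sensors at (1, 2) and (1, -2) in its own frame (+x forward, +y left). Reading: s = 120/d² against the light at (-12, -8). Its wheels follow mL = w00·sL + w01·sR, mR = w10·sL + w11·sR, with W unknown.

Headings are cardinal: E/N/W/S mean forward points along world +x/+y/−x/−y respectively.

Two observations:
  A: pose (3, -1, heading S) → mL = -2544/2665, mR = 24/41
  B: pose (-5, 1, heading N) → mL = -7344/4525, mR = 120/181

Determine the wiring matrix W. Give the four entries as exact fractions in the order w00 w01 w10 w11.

-1 -1 0 1

obs A: pose=(3,-1,S) → sL=24/65, sR=24/41, mL=-2544/2665, mR=24/41
obs B: pose=(-5,1,N) → sL=24/25, sR=120/181, mL=-7344/4525, mR=120/181
sensor matrix S = [[24/65, 24/41], [24/25, 120/181]]; det S = -764928/2411825
solve [mL_A; mL_B] = S·[w00; w01] and [mR_A; mR_B] = S·[w10; w11]:
  w00 = -1, w01 = -1, w10 = 0, w11 = 1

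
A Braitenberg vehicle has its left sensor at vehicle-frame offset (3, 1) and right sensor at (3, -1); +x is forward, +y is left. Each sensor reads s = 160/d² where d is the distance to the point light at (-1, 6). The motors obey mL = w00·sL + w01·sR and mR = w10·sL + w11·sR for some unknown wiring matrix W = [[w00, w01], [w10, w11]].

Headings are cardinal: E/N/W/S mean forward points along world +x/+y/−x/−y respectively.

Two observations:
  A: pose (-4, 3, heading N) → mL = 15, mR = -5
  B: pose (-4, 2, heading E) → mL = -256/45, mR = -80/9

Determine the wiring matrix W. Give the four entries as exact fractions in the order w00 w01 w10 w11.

-1/2 1/2 -1/2 0

obs A: pose=(-4,3,N) → sL=10, sR=40, mL=15, mR=-5
obs B: pose=(-4,2,E) → sL=160/9, sR=32/5, mL=-256/45, mR=-80/9
sensor matrix S = [[10, 40], [160/9, 32/5]]; det S = -5824/9
solve [mL_A; mL_B] = S·[w00; w01] and [mR_A; mR_B] = S·[w10; w11]:
  w00 = -1/2, w01 = 1/2, w10 = -1/2, w11 = 0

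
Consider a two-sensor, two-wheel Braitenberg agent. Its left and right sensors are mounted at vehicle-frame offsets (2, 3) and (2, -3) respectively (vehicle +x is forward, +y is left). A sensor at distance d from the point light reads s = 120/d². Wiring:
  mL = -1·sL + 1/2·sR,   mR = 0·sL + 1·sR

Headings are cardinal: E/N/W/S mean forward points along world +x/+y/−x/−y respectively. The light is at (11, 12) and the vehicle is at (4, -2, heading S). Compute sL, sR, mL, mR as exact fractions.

left sensor world pos  = (7, -4); dL² = 272
right sensor world pos = (1, -4); dR² = 356
sL = 120/272 = 15/34
sR = 120/356 = 30/89
mL = -1·sL + 1/2·sR = -825/3026
mR = 0·sL + 1·sR = 30/89

15/34 30/89 -825/3026 30/89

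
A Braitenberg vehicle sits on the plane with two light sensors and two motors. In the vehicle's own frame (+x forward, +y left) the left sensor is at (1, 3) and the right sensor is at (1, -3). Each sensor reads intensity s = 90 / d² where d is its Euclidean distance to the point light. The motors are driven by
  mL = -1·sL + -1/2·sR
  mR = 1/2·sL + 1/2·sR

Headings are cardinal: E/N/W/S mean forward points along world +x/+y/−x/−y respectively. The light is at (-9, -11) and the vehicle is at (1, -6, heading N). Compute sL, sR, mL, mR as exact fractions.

left sensor world pos  = (-2, -5); dL² = 85
right sensor world pos = (4, -5); dR² = 205
sL = 90/85 = 18/17
sR = 90/205 = 18/41
mL = -1·sL + -1/2·sR = -891/697
mR = 1/2·sL + 1/2·sR = 522/697

18/17 18/41 -891/697 522/697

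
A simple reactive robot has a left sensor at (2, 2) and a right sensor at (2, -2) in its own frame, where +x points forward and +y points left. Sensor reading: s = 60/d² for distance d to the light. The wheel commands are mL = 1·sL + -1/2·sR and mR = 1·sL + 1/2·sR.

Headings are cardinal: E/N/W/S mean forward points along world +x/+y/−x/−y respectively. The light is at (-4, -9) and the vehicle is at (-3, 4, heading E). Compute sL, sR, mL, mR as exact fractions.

10/39 6/13 1/39 19/39

left sensor world pos  = (-1, 6); dL² = 234
right sensor world pos = (-1, 2); dR² = 130
sL = 60/234 = 10/39
sR = 60/130 = 6/13
mL = 1·sL + -1/2·sR = 1/39
mR = 1·sL + 1/2·sR = 19/39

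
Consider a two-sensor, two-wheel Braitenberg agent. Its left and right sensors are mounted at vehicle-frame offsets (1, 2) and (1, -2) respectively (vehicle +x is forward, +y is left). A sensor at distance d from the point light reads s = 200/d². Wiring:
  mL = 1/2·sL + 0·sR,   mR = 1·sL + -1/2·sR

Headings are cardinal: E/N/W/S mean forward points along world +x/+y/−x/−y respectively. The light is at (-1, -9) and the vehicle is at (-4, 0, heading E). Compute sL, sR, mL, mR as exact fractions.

left sensor world pos  = (-3, 2); dL² = 125
right sensor world pos = (-3, -2); dR² = 53
sL = 200/125 = 8/5
sR = 200/53 = 200/53
mL = 1/2·sL + 0·sR = 4/5
mR = 1·sL + -1/2·sR = -76/265

8/5 200/53 4/5 -76/265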